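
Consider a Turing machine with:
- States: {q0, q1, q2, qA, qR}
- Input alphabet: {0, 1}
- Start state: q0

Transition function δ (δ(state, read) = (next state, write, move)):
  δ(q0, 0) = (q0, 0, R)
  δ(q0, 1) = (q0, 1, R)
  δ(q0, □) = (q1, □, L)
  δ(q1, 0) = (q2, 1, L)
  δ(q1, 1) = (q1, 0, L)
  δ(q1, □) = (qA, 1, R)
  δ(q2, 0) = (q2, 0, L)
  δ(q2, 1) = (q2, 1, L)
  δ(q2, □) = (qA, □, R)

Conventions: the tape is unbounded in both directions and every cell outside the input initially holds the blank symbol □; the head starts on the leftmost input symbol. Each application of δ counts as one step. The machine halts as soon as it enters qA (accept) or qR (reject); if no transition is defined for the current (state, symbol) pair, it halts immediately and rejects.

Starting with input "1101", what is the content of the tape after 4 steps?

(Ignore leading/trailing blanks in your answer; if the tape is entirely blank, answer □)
Step 0: [q0]1101 (head at position 0)
Step 1: δ(q0, 1) = (q0, 1, R)  ⊢  1[q0]101 (head at position 1)
Step 2: δ(q0, 1) = (q0, 1, R)  ⊢  11[q0]01 (head at position 2)
Step 3: δ(q0, 0) = (q0, 0, R)  ⊢  110[q0]1 (head at position 3)
Step 4: δ(q0, 1) = (q0, 1, R)  ⊢  1101[q0]□ (head at position 4)
Tape after 4 steps (ignoring surrounding blanks): 1101

Final answer: Tape: 1101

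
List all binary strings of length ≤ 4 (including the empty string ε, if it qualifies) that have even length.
Checking every binary string of length 0 to 4:
  Length 0: accepted: ε | rejected: (none)
  Length 1: accepted: (none) | rejected: 0, 1
  Length 2: accepted: 00, 01, 10, 11 | rejected: (none)
  Length 3: accepted: (none) | rejected: 000, 001, 010, 011, 100, 101, 110, 111
  Length 4: accepted: 0000, 0001, 0010, 0011, 0100, 0101, 0110, 0111, 1000, 1001, 1010, 1011, 1100, 1101, 1110, 1111 | rejected: (none)
Total: 21 string(s).

Final answer: ε, 00, 01, 10, 11, 0000, 0001, 0010, 0011, 0100, 0101, 0110, 0111, 1000, 1001, 1010, 1011, 1100, 1101, 1110, 1111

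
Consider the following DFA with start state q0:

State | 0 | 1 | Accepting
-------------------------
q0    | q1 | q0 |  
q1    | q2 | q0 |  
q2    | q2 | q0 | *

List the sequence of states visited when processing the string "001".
q0 → q1 → q2 → q0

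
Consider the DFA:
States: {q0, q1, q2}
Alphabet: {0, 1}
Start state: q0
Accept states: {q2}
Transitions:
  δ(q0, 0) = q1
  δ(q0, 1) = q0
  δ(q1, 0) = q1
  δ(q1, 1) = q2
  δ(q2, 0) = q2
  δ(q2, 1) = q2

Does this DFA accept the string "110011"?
Processing string "110011":
  q0 --1--> q0
  q0 --1--> q0
  q0 --0--> q1
  q1 --0--> q1
  q1 --1--> q2
  q2 --1--> q2
Final state: q2
Accept states: {q2}
q2 is an accept state, so the string is accepted.

Final answer: Yes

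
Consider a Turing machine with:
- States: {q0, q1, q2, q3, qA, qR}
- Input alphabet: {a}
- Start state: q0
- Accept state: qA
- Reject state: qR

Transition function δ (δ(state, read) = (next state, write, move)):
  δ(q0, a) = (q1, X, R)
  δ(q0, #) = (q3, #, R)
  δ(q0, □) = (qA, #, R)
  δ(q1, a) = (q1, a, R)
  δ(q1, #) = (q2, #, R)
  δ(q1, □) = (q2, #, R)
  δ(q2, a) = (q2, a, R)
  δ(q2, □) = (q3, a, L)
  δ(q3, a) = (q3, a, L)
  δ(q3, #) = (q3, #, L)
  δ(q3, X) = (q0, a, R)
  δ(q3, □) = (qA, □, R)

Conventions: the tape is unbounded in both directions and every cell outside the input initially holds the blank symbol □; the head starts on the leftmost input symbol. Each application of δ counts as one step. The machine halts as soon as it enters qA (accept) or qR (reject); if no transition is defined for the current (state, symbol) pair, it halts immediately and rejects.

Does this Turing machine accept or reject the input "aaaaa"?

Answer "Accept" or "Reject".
Trace (configuration after each step, as tape_left[state]tape_right with head position):
Step 0: [q0]aaaaa (head at position 0)
Step 1: X[q1]aaaa (head 1)
Step 2: Xa[q1]aaa (head 2)
Step 3: Xaa[q1]aa (head 3)
Step 4: Xaaa[q1]a (head 4)
Step 5: Xaaaa[q1]□ (head 5)
Step 6: Xaaaa#[q2]□ (head 6)
Step 7: Xaaaa[q3]#a (head 5)
Step 8: Xaaa[q3]a#a (head 4)
Step 9: Xaa[q3]aa#a (head 3)
Step 10: Xa[q3]aaa#a (head 2)
Step 11: X[q3]aaaa#a (head 1)
Step 12: [q3]Xaaaa#a (head 0)
Step 13: a[q0]aaaa#a (head 1)
Step 14: aX[q1]aaa#a (head 2)
Step 15: aXa[q1]aa#a (head 3)
Step 16: aXaa[q1]a#a (head 4)
Step 17: aXaaa[q1]#a (head 5)
Step 18: aXaaa#[q2]a (head 6)
Step 19: aXaaa#a[q2]□ (head 7)
Step 20: aXaaa#[q3]aa (head 6)
Step 21: aXaaa[q3]#aa (head 5)
Step 22: aXaa[q3]a#aa (head 4)
Step 23: aXa[q3]aa#aa (head 3)
Step 24: aX[q3]aaa#aa (head 2)
Step 25: a[q3]Xaaa#aa (head 1)
Step 26: aa[q0]aaa#aa (head 2)
Step 27: aaX[q1]aa#aa (head 3)
Step 28: aaXa[q1]a#aa (head 4)
Step 29: aaXaa[q1]#aa (head 5)
Step 30: aaXaa#[q2]aa (head 6)
Step 31: aaXaa#a[q2]a (head 7)
Step 32: aaXaa#aa[q2]□ (head 8)
Step 33: aaXaa#a[q3]aa (head 7)
Step 34: aaXaa#[q3]aaa (head 6)
Step 35: aaXaa[q3]#aaa (head 5)
Step 36: aaXa[q3]a#aaa (head 4)
Step 37: aaX[q3]aa#aaa (head 3)
Step 38: aa[q3]Xaa#aaa (head 2)
Step 39: aaa[q0]aa#aaa (head 3)
Step 40: aaaX[q1]a#aaa (head 4)
Step 41: aaaXa[q1]#aaa (head 5)
Step 42: aaaXa#[q2]aaa (head 6)
Step 43: aaaXa#a[q2]aa (head 7)
Step 44: aaaXa#aa[q2]a (head 8)
Step 45: aaaXa#aaa[q2]□ (head 9)
Step 46: aaaXa#aa[q3]aa (head 8)
Step 47: aaaXa#a[q3]aaa (head 7)
Step 48: aaaXa#[q3]aaaa (head 6)
Step 49: aaaXa[q3]#aaaa (head 5)
Step 50: aaaX[q3]a#aaaa (head 4)
Step 51: aaa[q3]Xa#aaaa (head 3)
Step 52: aaaa[q0]a#aaaa (head 4)
Step 53: aaaaX[q1]#aaaa (head 5)
Step 54: aaaaX#[q2]aaaa (head 6)
Step 55: aaaaX#a[q2]aaa (head 7)
Step 56: aaaaX#aa[q2]aa (head 8)
Step 57: aaaaX#aaa[q2]a (head 9)
Step 58: aaaaX#aaaa[q2]□ (head 10)
Step 59: aaaaX#aaa[q3]aa (head 9)
Step 60: aaaaX#aa[q3]aaa (head 8)
Step 61: aaaaX#a[q3]aaaa (head 7)
Step 62: aaaaX#[q3]aaaaa (head 6)
Step 63: aaaaX[q3]#aaaaa (head 5)
Step 64: aaaa[q3]X#aaaaa (head 4)
Step 65: aaaaa[q0]#aaaaa (head 5)
Step 66: aaaaa#[q3]aaaaa (head 6)
Step 67: aaaaa[q3]#aaaaa (head 5)
Step 68: aaaa[q3]a#aaaaa (head 4)
Step 69: aaa[q3]aa#aaaaa (head 3)
Step 70: aa[q3]aaa#aaaaa (head 2)
Step 71: a[q3]aaaa#aaaaa (head 1)
Step 72: [q3]aaaaa#aaaaa (head 0)
Step 73: [q3]□aaaaa#aaaaa (head -1)
Step 74: □[qA]aaaaa#aaaaa (head 0)
The machine is in qA, so it halts and accepts.

Final answer: Accept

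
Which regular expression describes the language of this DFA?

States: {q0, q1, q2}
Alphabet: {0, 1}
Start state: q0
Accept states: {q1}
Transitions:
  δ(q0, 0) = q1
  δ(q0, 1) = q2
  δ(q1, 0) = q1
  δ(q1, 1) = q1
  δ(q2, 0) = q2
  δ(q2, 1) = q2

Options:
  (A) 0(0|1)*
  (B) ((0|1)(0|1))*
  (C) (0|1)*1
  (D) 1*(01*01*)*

Testing sample strings against the DFA:
  '01' -> accepted
  '0010' -> accepted
  '1011' -> rejected
  '10' -> rejected
Checking each option for a counterexample:
  (A) 0(0|1)*: agrees with the DFA on all strings of length ≤ 4
  (B) ((0|1)(0|1))*: ε is rejected by the DFA but matches the regex → eliminated
  (C) (0|1)*1: '0' is accepted by the DFA but does not match the regex → eliminated
  (D) 1*(01*01*)*: ε is rejected by the DFA but matches the regex → eliminated
Only (A) 0(0|1)* is consistent with the DFA.

Final answer: (A) 0(0|1)*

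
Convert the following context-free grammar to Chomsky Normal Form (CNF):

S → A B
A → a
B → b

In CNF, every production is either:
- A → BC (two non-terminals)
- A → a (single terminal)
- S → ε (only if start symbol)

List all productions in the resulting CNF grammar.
The grammar has no ε-productions or unit productions to eliminate.
S → A B is already in CNF (two non-terminals) – keep it.
A → a is already in CNF (single terminal) – keep it.
B → b is already in CNF (single terminal) – keep it.
Resulting CNF grammar (3 productions): A → a; B → b; S → A B

Final answer: A → a; B → b; S → A B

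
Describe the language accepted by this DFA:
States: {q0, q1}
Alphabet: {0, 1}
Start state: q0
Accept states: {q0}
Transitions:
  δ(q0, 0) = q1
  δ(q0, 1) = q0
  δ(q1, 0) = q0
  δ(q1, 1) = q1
Analyzing the DFA structure:
Start state: q0
Accept states: {q0}
Interpreting what each state remembers (checking against the transitions):
  q0: an even number of 0s has been read so far
  q1: an odd number of 0s has been read so far
  δ(q0, 0): in q0 (an even number of 0s has been read so far), after reading 0 we have: an odd number of 0s has been read so far → q1
  δ(q0, 1): in q0 (an even number of 0s has been read so far), after reading 1 we have: an even number of 0s has been read so far → q0
  δ(q1, 0): in q1 (an odd number of 0s has been read so far), after reading 0 we have: an even number of 0s has been read so far → q0
  δ(q1, 1): in q1 (an odd number of 0s has been read so far), after reading 1 we have: an odd number of 0s has been read so far → q1
A string is accepted iff it ends in {q0}, i.e. an even number of 0s has been read so far.
Language: All binary strings with an even number of 0s

Final answer: All binary strings with an even number of 0s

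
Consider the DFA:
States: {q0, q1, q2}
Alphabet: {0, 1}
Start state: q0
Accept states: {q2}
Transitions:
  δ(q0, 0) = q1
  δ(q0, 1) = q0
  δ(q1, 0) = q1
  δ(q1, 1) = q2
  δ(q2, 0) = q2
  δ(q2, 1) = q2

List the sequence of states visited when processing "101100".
Starting at q0
Read '1': q0 -> q0
Read '0': q0 -> q1
Read '1': q1 -> q2
Read '1': q2 -> q2
Read '0': q2 -> q2
Read '0': q2 -> q2

Final answer: q0 -> q0 -> q1 -> q2 -> q2 -> q2 -> q2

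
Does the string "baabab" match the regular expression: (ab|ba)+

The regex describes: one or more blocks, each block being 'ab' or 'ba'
Yes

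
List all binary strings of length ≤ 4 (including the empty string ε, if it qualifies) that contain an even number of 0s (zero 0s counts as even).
Checking every binary string of length 0 to 4:
  Length 0: accepted: ε | rejected: (none)
  Length 1: accepted: 1 | rejected: 0
  Length 2: accepted: 00, 11 | rejected: 01, 10
  Length 3: accepted: 001, 010, 100, 111 | rejected: 000, 011, 101, 110
  Length 4: accepted: 0000, 0011, 0101, 0110, 1001, 1010, 1100, 1111 | rejected: 0001, 0010, 0100, 0111, 1000, 1011, 1101, 1110
Total: 16 string(s).

Final answer: ε, 1, 00, 11, 001, 010, 100, 111, 0000, 0011, 0101, 0110, 1001, 1010, 1100, 1111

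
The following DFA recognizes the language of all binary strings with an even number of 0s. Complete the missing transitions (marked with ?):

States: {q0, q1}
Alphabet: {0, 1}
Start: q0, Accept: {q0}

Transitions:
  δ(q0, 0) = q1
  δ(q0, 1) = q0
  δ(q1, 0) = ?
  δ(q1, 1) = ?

What each state remembers (consistent with the given transitions and accept states):
  q0: an even number of 0s has been read so far
  q1: an odd number of 0s has been read so far
Filling in the missing entries:
  δ(q1, 0): in q1 (an odd number of 0s has been read so far), after reading 0 we have: an even number of 0s has been read so far → q0
  δ(q1, 1): in q1 (an odd number of 0s has been read so far), after reading 1 we have: an odd number of 0s has been read so far → q1

Final answer: δ(q1, 0) = q0; δ(q1, 1) = q1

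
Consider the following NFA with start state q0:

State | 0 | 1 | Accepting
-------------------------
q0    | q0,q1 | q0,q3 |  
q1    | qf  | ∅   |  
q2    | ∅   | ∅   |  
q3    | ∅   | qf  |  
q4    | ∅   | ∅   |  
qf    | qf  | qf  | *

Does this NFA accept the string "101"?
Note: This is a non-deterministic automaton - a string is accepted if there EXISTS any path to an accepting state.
Track the set of states the NFA could be in: start {q0}
Read '1': {q0} → {q0, q3}
Read '0': {q0, q3} → {q0, q1}
Read '1': {q0, q1} → {q0, q3}
Final set {q0, q3} contains no accepting state → rejected.

Final answer: No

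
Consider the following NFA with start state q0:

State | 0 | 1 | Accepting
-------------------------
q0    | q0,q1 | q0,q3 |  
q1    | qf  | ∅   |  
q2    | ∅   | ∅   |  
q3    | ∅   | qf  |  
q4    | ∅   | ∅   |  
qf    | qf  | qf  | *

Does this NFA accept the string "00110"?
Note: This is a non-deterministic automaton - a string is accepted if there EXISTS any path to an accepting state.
Track the set of states the NFA could be in: start {q0}
Read '0': {q0} → {q0, q1}
Read '0': {q0, q1} → {q0, q1, qf}
Read '1': {q0, q1, qf} → {q0, q3, qf}
Read '1': {q0, q3, qf} → {q0, q3, qf}
Read '0': {q0, q3, qf} → {q0, q1, qf}
Final set {q0, q1, qf} contains accepting state(s) {qf} → accepted.

Final answer: Yes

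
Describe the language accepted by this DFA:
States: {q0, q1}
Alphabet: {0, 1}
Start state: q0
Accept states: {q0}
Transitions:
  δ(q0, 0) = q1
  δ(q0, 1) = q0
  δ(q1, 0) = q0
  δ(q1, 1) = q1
Analyzing the DFA structure:
Start state: q0
Accept states: {q0}
Interpreting what each state remembers (checking against the transitions):
  q0: an even number of 0s has been read so far
  q1: an odd number of 0s has been read so far
  δ(q0, 0): in q0 (an even number of 0s has been read so far), after reading 0 we have: an odd number of 0s has been read so far → q1
  δ(q0, 1): in q0 (an even number of 0s has been read so far), after reading 1 we have: an even number of 0s has been read so far → q0
  δ(q1, 0): in q1 (an odd number of 0s has been read so far), after reading 0 we have: an even number of 0s has been read so far → q0
  δ(q1, 1): in q1 (an odd number of 0s has been read so far), after reading 1 we have: an odd number of 0s has been read so far → q1
A string is accepted iff it ends in {q0}, i.e. an even number of 0s has been read so far.
Language: All binary strings with an even number of 0s

Final answer: All binary strings with an even number of 0s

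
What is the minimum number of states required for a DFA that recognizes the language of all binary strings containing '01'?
Language: binary strings containing '01'
Lower bound (Myhill–Nerode): the prefixes ε, 0, 01 are pairwise distinguishable:
  ε vs 01: suffix ε distinguishes them (ε is rejected, 01 is accepted)
  0 vs 01: suffix ε distinguishes them (0 is rejected, 01 is accepted)
  ε vs 0: suffix 1 distinguishes them (ε·1 = 1 is rejected, 0·1 = 01 is accepted)
So any DFA needs at least 3 states.
Upper bound: a DFA with 3 states exists (one state per class above: 'no progress', 'last symbol 0', and 'seen 01' (accepting sink)).
Minimum states: 3

Final answer: 3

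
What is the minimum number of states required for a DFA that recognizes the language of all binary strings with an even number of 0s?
Language: binary strings with an even number of 0s
Lower bound (Myhill–Nerode): the prefixes ε, 0 are pairwise distinguishable:
  ε vs 0: suffix ε distinguishes them (ε has zero 0s (accepted), 0 has one 0 (rejected))
So any DFA needs at least 2 states.
Upper bound: a DFA with 2 states exists (one state per class above).
Minimum states: 2

Final answer: 2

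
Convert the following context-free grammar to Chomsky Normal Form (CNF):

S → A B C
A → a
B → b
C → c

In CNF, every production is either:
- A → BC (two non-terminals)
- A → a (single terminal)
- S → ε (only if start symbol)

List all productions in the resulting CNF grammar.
The grammar has no ε-productions or unit productions to eliminate.
A → a is already in CNF (single terminal) – keep it.
B → b is already in CNF (single terminal) – keep it.
C → c is already in CNF (single terminal) – keep it.
S → A B C has 3 symbols on the right: break it into binary productions S → A X0, X0 → B C.
Resulting CNF grammar (5 productions): A → a; B → b; C → c; S → A X0; X0 → B C

Final answer: A → a; B → b; C → c; S → A X0; X0 → B C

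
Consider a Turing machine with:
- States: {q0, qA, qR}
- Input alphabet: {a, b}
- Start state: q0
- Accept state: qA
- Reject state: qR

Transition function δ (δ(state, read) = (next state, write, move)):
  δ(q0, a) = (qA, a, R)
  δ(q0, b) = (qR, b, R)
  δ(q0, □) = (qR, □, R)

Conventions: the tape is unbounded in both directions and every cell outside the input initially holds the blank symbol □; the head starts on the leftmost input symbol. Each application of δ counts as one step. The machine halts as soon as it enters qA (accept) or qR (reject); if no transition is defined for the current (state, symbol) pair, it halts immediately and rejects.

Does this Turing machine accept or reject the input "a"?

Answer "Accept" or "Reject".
Step 0: [q0]a (head at position 0)
Step 1: δ(q0, a) = (qA, a, R)  ⊢  a[qA]□ (head at position 1)
The machine is in qA, so it halts and accepts.

Final answer: Accept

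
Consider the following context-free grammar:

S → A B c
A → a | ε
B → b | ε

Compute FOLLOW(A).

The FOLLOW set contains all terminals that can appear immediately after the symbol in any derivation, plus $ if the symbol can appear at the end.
A occurs in S → A B c followed by B c. Add FIRST(B) minus ε = {b}; B is nullable (B → ε), so what follows B can also follow A: the terminal c. FOLLOW(A) = {b, c}.

Final answer: {b, c}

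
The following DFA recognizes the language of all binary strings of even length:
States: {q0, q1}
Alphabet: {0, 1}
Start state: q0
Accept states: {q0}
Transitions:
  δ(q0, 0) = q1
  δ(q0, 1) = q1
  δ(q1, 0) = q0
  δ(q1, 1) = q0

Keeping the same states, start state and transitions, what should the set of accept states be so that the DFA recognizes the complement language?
The DFA is complete (every state has a transition on every symbol), so the complement
is recognized by the same DFA with accepting and non-accepting states swapped.
Original accept states: {q0}
Complement accept states = All states - Original accept states
= {q0, q1} - {q0}
= {q1}
Complement language: strings of ODD length

Final answer: {q1}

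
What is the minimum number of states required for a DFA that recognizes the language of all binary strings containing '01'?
Language: binary strings containing '01'
Lower bound (Myhill–Nerode): the prefixes ε, 0, 01 are pairwise distinguishable:
  ε vs 01: suffix ε distinguishes them (ε is rejected, 01 is accepted)
  0 vs 01: suffix ε distinguishes them (0 is rejected, 01 is accepted)
  ε vs 0: suffix 1 distinguishes them (ε·1 = 1 is rejected, 0·1 = 01 is accepted)
So any DFA needs at least 3 states.
Upper bound: a DFA with 3 states exists (one state per class above: 'no progress', 'last symbol 0', and 'seen 01' (accepting sink)).
Minimum states: 3

Final answer: 3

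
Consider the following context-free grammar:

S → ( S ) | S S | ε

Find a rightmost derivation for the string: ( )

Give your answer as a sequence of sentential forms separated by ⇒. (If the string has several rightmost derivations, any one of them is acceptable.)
Start with S.
Step 1: the rightmost non-terminal is S; apply S → ( S ):  ( S )
Step 2: the rightmost non-terminal is S; apply S → ε:  ( )

Final answer: S ⇒ ( S ) ⇒ ( )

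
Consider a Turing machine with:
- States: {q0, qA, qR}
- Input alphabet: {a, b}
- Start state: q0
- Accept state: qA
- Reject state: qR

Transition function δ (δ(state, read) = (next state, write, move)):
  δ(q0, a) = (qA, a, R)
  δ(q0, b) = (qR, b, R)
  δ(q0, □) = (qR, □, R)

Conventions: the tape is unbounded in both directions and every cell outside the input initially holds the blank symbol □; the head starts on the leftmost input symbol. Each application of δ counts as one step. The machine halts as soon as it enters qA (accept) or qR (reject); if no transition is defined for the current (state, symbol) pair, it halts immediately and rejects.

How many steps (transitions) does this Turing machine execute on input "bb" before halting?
Step 0: [q0]bb (head at position 0)
Step 1: δ(q0, b) = (qR, b, R)  ⊢  b[qR]b (head at position 1)
The machine is in qR, so it halts and rejects.
Number of transitions executed: 1.

Final answer: 1 steps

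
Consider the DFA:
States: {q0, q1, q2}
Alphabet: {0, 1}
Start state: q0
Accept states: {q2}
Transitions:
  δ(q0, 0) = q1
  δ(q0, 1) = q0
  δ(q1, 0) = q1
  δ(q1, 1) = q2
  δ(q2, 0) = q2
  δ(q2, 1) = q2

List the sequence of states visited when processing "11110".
Starting at q0
Read '1': q0 -> q0
Read '1': q0 -> q0
Read '1': q0 -> q0
Read '1': q0 -> q0
Read '0': q0 -> q1

Final answer: q0 -> q0 -> q0 -> q0 -> q0 -> q1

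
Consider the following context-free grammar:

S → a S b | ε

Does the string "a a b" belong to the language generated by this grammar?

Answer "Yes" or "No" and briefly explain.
Every derivation applies S → a S b some number n of times and then S → ε, producing a^n b^n with equally many a's and b's. The string a a b has two a's but only one b, so it cannot be derived.

Final answer: No - no valid derivation exists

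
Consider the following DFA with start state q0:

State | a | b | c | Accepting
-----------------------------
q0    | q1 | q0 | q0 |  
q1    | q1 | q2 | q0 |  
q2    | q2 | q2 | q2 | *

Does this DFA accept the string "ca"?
Start in q0.
Read 'c': q0 → q0
Read 'a': q0 → q1
Final state q1 is not accepting, so the string is rejected.

Final answer: No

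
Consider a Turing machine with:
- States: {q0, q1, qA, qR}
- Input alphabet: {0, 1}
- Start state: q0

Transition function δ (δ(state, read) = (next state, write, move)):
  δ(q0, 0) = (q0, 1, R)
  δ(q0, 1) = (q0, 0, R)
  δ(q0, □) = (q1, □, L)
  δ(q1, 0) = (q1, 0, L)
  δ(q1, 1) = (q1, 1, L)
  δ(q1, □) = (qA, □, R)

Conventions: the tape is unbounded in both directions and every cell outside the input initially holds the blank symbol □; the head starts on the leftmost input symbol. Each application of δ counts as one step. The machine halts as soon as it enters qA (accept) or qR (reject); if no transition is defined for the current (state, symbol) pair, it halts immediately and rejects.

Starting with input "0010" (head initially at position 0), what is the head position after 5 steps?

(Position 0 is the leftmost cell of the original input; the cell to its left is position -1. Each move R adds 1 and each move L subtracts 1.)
Step 0: [q0]0010 (head at position 0)
Step 1: δ(q0, 0) = (q0, 1, R)  ⊢  1[q0]010 (head at position 1)
Step 2: δ(q0, 0) = (q0, 1, R)  ⊢  11[q0]10 (head at position 2)
Step 3: δ(q0, 1) = (q0, 0, R)  ⊢  110[q0]0 (head at position 3)
Step 4: δ(q0, 0) = (q0, 1, R)  ⊢  1101[q0]□ (head at position 4)
Step 5: δ(q0, □) = (q1, □, L)  ⊢  110[q1]1□ (head at position 3)
Head position after 5 steps: 3

Final answer: Position 3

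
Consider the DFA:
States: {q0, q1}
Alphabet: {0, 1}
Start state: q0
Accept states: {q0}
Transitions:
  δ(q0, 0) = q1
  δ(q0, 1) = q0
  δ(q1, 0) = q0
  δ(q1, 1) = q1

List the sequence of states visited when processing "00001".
Starting at q0
Read '0': q0 -> q1
Read '0': q1 -> q0
Read '0': q0 -> q1
Read '0': q1 -> q0
Read '1': q0 -> q0

Final answer: q0 -> q1 -> q0 -> q1 -> q0 -> q0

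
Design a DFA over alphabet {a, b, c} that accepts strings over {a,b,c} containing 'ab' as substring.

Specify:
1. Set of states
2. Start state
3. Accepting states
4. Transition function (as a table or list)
One valid DFA (any DFA recognizing the same language is acceptable):
States: {q0, q1, q2}
Start: q0
Accepting: {q2}
Transitions (accepting states marked with *):
State | a | b | c | Accepting
-----------------------------
q0    | q1 | q0 | q0 |  
q1    | q1 | q2 | q0 |  
q2    | q2 | q2 | q2 | *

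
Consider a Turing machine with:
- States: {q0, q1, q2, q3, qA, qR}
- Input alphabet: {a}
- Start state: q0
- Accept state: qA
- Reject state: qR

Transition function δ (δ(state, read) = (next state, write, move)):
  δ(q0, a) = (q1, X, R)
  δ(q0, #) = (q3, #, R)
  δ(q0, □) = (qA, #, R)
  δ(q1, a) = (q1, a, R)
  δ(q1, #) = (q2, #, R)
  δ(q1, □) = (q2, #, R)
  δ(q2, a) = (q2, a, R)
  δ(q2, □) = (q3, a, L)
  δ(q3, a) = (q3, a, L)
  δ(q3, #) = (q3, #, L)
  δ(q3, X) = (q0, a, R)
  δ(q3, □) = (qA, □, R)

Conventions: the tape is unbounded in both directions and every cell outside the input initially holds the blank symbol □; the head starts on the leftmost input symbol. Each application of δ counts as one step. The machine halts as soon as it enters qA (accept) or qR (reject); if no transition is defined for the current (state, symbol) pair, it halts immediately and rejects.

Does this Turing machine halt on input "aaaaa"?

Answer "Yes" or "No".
Trace (configuration after each step, as tape_left[state]tape_right with head position):
Step 0: [q0]aaaaa (head at position 0)
Step 1: X[q1]aaaa (head 1)
Step 2: Xa[q1]aaa (head 2)
Step 3: Xaa[q1]aa (head 3)
Step 4: Xaaa[q1]a (head 4)
Step 5: Xaaaa[q1]□ (head 5)
Step 6: Xaaaa#[q2]□ (head 6)
Step 7: Xaaaa[q3]#a (head 5)
Step 8: Xaaa[q3]a#a (head 4)
Step 9: Xaa[q3]aa#a (head 3)
Step 10: Xa[q3]aaa#a (head 2)
Step 11: X[q3]aaaa#a (head 1)
Step 12: [q3]Xaaaa#a (head 0)
Step 13: a[q0]aaaa#a (head 1)
Step 14: aX[q1]aaa#a (head 2)
Step 15: aXa[q1]aa#a (head 3)
Step 16: aXaa[q1]a#a (head 4)
Step 17: aXaaa[q1]#a (head 5)
Step 18: aXaaa#[q2]a (head 6)
Step 19: aXaaa#a[q2]□ (head 7)
Step 20: aXaaa#[q3]aa (head 6)
Step 21: aXaaa[q3]#aa (head 5)
Step 22: aXaa[q3]a#aa (head 4)
Step 23: aXa[q3]aa#aa (head 3)
Step 24: aX[q3]aaa#aa (head 2)
Step 25: a[q3]Xaaa#aa (head 1)
Step 26: aa[q0]aaa#aa (head 2)
Step 27: aaX[q1]aa#aa (head 3)
Step 28: aaXa[q1]a#aa (head 4)
Step 29: aaXaa[q1]#aa (head 5)
Step 30: aaXaa#[q2]aa (head 6)
Step 31: aaXaa#a[q2]a (head 7)
Step 32: aaXaa#aa[q2]□ (head 8)
Step 33: aaXaa#a[q3]aa (head 7)
Step 34: aaXaa#[q3]aaa (head 6)
Step 35: aaXaa[q3]#aaa (head 5)
Step 36: aaXa[q3]a#aaa (head 4)
Step 37: aaX[q3]aa#aaa (head 3)
Step 38: aa[q3]Xaa#aaa (head 2)
Step 39: aaa[q0]aa#aaa (head 3)
Step 40: aaaX[q1]a#aaa (head 4)
Step 41: aaaXa[q1]#aaa (head 5)
Step 42: aaaXa#[q2]aaa (head 6)
Step 43: aaaXa#a[q2]aa (head 7)
Step 44: aaaXa#aa[q2]a (head 8)
Step 45: aaaXa#aaa[q2]□ (head 9)
Step 46: aaaXa#aa[q3]aa (head 8)
Step 47: aaaXa#a[q3]aaa (head 7)
Step 48: aaaXa#[q3]aaaa (head 6)
Step 49: aaaXa[q3]#aaaa (head 5)
Step 50: aaaX[q3]a#aaaa (head 4)
Step 51: aaa[q3]Xa#aaaa (head 3)
Step 52: aaaa[q0]a#aaaa (head 4)
Step 53: aaaaX[q1]#aaaa (head 5)
Step 54: aaaaX#[q2]aaaa (head 6)
Step 55: aaaaX#a[q2]aaa (head 7)
Step 56: aaaaX#aa[q2]aa (head 8)
Step 57: aaaaX#aaa[q2]a (head 9)
Step 58: aaaaX#aaaa[q2]□ (head 10)
Step 59: aaaaX#aaa[q3]aa (head 9)
Step 60: aaaaX#aa[q3]aaa (head 8)
Step 61: aaaaX#a[q3]aaaa (head 7)
Step 62: aaaaX#[q3]aaaaa (head 6)
Step 63: aaaaX[q3]#aaaaa (head 5)
Step 64: aaaa[q3]X#aaaaa (head 4)
Step 65: aaaaa[q0]#aaaaa (head 5)
Step 66: aaaaa#[q3]aaaaa (head 6)
Step 67: aaaaa[q3]#aaaaa (head 5)
Step 68: aaaa[q3]a#aaaaa (head 4)
Step 69: aaa[q3]aa#aaaaa (head 3)
Step 70: aa[q3]aaa#aaaaa (head 2)
Step 71: a[q3]aaaa#aaaaa (head 1)
Step 72: [q3]aaaaa#aaaaa (head 0)
Step 73: [q3]□aaaaa#aaaaa (head -1)
Step 74: □[qA]aaaaa#aaaaa (head 0)
The machine is in qA, so it halts and accepts.
It halts after 74 steps.

Final answer: Yes - halts after 74 steps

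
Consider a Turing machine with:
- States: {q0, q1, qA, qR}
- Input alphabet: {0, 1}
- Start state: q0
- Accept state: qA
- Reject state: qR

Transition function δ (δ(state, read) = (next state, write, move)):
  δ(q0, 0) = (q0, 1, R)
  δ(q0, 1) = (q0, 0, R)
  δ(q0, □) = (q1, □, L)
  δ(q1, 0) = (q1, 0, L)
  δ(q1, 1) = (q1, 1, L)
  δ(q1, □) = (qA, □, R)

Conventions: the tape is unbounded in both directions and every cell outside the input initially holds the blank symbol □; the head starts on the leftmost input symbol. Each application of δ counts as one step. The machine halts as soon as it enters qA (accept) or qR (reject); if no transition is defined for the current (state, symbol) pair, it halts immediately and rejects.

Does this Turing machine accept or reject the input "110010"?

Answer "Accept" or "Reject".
Step 0: [q0]110010 (head at position 0)
Step 1: δ(q0, 1) = (q0, 0, R)  ⊢  0[q0]10010 (head at position 1)
Step 2: δ(q0, 1) = (q0, 0, R)  ⊢  00[q0]0010 (head at position 2)
Step 3: δ(q0, 0) = (q0, 1, R)  ⊢  001[q0]010 (head at position 3)
Step 4: δ(q0, 0) = (q0, 1, R)  ⊢  0011[q0]10 (head at position 4)
Step 5: δ(q0, 1) = (q0, 0, R)  ⊢  00110[q0]0 (head at position 5)
Step 6: δ(q0, 0) = (q0, 1, R)  ⊢  001101[q0]□ (head at position 6)
Step 7: δ(q0, □) = (q1, □, L)  ⊢  00110[q1]1□ (head at position 5)
Step 8: δ(q1, 1) = (q1, 1, L)  ⊢  0011[q1]01□ (head at position 4)
Step 9: δ(q1, 0) = (q1, 0, L)  ⊢  001[q1]101□ (head at position 3)
Step 10: δ(q1, 1) = (q1, 1, L)  ⊢  00[q1]1101□ (head at position 2)
Step 11: δ(q1, 1) = (q1, 1, L)  ⊢  0[q1]01101□ (head at position 1)
Step 12: δ(q1, 0) = (q1, 0, L)  ⊢  [q1]001101□ (head at position 0)
Step 13: δ(q1, 0) = (q1, 0, L)  ⊢  [q1]□001101□ (head at position -1)
Step 14: δ(q1, □) = (qA, □, R)  ⊢  □[qA]001101□ (head at position 0)
The machine is in qA, so it halts and accepts.

Final answer: Accept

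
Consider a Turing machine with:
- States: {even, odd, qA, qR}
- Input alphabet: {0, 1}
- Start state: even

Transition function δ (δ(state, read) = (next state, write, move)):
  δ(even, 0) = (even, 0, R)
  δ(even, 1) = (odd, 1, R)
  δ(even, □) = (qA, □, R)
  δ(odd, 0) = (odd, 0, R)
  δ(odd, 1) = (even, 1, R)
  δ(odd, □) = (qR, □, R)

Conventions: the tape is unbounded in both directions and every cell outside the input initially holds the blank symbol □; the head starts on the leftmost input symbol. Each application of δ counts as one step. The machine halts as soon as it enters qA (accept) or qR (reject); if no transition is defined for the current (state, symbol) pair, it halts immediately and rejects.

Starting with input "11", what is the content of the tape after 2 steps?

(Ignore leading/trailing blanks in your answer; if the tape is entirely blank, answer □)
Step 0: [even]11 (head at position 0)
Step 1: δ(even, 1) = (odd, 1, R)  ⊢  1[odd]1 (head at position 1)
Step 2: δ(odd, 1) = (even, 1, R)  ⊢  11[even]□ (head at position 2)
Tape after 2 steps (ignoring surrounding blanks): 11

Final answer: Tape: 11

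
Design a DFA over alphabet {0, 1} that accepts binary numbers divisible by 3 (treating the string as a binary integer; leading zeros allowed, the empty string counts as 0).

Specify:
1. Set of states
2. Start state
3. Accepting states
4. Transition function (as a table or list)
One valid DFA (any DFA recognizing the same language is acceptable):
States: {q0, q1, q2}
Start: q0
Accepting: {q0}
Transitions (accepting states marked with *):
State | 0 | 1 | Accepting
-------------------------
q0    | q0 | q1 | *
q1    | q2 | q0 |  
q2    | q1 | q2 |  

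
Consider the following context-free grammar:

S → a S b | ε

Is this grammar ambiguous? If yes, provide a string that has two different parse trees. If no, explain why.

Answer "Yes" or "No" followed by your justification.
At every step exactly one production applies: if the remaining string to generate is non-empty it starts with a and ends with b, forcing S → a S b; if it is empty, S → ε is forced. Hence each string a^n b^n has exactly one derivation (S → a S b applied n times, then S → ε) and one parse tree.

Final answer: No - the grammar is unambiguous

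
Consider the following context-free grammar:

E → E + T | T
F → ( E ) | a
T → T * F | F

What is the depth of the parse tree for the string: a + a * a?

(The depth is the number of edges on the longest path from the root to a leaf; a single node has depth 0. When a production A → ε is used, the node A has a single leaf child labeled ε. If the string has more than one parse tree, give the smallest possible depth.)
The grammar is unambiguous; the parse tree of a + a * a is:
E → E + T at the root (depth 0).
  Left E (depth 1) → T (2) → F (3) → a (4).
  Right T (depth 1) → T * F; that T (2) → F (3) → a (4); F (2) → a (3).
The longest root-to-leaf paths have 4 edges.
Depth = 4.

Final answer: 4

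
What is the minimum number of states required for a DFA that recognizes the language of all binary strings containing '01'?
Language: binary strings containing '01'
Lower bound (Myhill–Nerode): the prefixes ε, 0, 01 are pairwise distinguishable:
  ε vs 01: suffix ε distinguishes them (ε is rejected, 01 is accepted)
  0 vs 01: suffix ε distinguishes them (0 is rejected, 01 is accepted)
  ε vs 0: suffix 1 distinguishes them (ε·1 = 1 is rejected, 0·1 = 01 is accepted)
So any DFA needs at least 3 states.
Upper bound: a DFA with 3 states exists (one state per class above: 'no progress', 'last symbol 0', and 'seen 01' (accepting sink)).
Minimum states: 3

Final answer: 3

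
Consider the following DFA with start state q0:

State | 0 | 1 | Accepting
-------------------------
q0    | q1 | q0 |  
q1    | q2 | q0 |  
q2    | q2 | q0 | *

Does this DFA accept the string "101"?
Start in q0.
Read '1': q0 → q0
Read '0': q0 → q1
Read '1': q1 → q0
Final state q0 is not accepting, so the string is rejected.

Final answer: No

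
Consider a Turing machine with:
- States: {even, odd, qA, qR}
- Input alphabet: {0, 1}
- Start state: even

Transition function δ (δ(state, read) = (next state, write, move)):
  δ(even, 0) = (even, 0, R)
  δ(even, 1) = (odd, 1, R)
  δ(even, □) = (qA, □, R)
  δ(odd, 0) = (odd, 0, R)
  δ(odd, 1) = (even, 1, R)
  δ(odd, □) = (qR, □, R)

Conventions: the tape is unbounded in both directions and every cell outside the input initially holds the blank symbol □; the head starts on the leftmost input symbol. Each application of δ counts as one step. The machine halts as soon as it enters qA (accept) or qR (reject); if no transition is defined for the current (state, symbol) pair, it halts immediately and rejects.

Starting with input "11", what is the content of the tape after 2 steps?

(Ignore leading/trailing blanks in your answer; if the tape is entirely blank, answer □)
Step 0: [even]11 (head at position 0)
Step 1: δ(even, 1) = (odd, 1, R)  ⊢  1[odd]1 (head at position 1)
Step 2: δ(odd, 1) = (even, 1, R)  ⊢  11[even]□ (head at position 2)
Tape after 2 steps (ignoring surrounding blanks): 11

Final answer: Tape: 11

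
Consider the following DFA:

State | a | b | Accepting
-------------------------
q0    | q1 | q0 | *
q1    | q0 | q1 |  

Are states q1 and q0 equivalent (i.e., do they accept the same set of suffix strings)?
Try the suffix ε (the empty string).
From q1: q1 — not accepting.
From q0: q0 — accepting.
The two states disagree on this suffix, so they are not equivalent.

Final answer: No. Distinguishing string: ε (the empty string) - accepted from q0 but not from q1.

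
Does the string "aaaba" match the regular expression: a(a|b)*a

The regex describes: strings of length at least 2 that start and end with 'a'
Yes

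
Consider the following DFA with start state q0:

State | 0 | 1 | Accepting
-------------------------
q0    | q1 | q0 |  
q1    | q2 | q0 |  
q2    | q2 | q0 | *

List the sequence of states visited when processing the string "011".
q0 → q1 → q0 → q0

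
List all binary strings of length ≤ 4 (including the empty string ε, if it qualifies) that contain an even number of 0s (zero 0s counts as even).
Checking every binary string of length 0 to 4:
  Length 0: accepted: ε | rejected: (none)
  Length 1: accepted: 1 | rejected: 0
  Length 2: accepted: 00, 11 | rejected: 01, 10
  Length 3: accepted: 001, 010, 100, 111 | rejected: 000, 011, 101, 110
  Length 4: accepted: 0000, 0011, 0101, 0110, 1001, 1010, 1100, 1111 | rejected: 0001, 0010, 0100, 0111, 1000, 1011, 1101, 1110
Total: 16 string(s).

Final answer: ε, 1, 00, 11, 001, 010, 100, 111, 0000, 0011, 0101, 0110, 1001, 1010, 1100, 1111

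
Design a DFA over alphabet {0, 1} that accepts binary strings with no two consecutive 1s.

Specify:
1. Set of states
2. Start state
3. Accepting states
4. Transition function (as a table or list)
One valid DFA (any DFA recognizing the same language is acceptable):
States: {q0, q1, dead}
Start: q0
Accepting: {q0, q1}
Transitions (accepting states marked with *):
State | 0 | 1 | Accepting
-------------------------
q0    | q0 | q1 | *
q1    | q0 | dead | *
dead  | dead | dead |  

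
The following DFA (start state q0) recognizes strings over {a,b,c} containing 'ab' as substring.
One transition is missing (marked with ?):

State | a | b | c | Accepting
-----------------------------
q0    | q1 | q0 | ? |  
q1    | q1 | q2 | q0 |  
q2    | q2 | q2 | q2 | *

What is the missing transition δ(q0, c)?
q0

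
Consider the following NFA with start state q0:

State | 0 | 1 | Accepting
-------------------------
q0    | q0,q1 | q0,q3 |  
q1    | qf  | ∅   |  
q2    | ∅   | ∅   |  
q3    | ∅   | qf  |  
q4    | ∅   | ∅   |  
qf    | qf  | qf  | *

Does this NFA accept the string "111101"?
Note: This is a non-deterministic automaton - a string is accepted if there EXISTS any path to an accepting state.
Track the set of states the NFA could be in: start {q0}
Read '1': {q0} → {q0, q3}
Read '1': {q0, q3} → {q0, q3, qf}
Read '1': {q0, q3, qf} → {q0, q3, qf}
Read '1': {q0, q3, qf} → {q0, q3, qf}
Read '0': {q0, q3, qf} → {q0, q1, qf}
Read '1': {q0, q1, qf} → {q0, q3, qf}
Final set {q0, q3, qf} contains accepting state(s) {qf} → accepted.

Final answer: Yes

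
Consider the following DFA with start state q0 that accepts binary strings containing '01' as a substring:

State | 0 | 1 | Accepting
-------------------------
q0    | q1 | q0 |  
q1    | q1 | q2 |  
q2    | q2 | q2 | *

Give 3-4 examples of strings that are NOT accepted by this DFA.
Any strings that end in a non-accepting state work; for example:
"1": q0 → q0; q0 is not accepting → rejected
"10": q0 → q0 → q1; q1 is not accepting → rejected
"110": q0 → q0 → q0 → q1; q1 is not accepting → rejected
"1110": q0 → q0 → q0 → q0 → q1; q1 is not accepting → rejected

Final answer: "1", "10", "110", "1110"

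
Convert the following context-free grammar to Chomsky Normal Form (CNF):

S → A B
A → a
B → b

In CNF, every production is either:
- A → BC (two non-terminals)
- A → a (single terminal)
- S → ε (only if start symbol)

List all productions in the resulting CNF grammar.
The grammar has no ε-productions or unit productions to eliminate.
S → A B is already in CNF (two non-terminals) – keep it.
A → a is already in CNF (single terminal) – keep it.
B → b is already in CNF (single terminal) – keep it.
Resulting CNF grammar (3 productions): A → a; B → b; S → A B

Final answer: A → a; B → b; S → A B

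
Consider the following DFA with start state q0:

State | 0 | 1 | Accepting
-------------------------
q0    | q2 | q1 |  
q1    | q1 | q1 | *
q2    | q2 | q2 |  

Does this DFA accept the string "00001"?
Start in q0.
Read '0': q0 → q2
Read '0': q2 → q2
Read '0': q2 → q2
Read '0': q2 → q2
Read '1': q2 → q2
Final state q2 is not accepting, so the string is rejected.

Final answer: No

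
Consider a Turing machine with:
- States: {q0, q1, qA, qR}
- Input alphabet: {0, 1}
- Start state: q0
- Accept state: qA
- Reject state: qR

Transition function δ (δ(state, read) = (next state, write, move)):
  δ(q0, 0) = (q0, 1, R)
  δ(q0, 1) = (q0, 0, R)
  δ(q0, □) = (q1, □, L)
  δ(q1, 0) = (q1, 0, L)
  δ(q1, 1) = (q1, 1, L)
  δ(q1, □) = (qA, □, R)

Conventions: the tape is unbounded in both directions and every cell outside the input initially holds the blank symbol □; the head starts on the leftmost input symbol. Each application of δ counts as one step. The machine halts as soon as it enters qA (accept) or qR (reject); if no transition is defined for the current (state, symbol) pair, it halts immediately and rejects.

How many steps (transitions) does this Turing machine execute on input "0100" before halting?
Step 0: [q0]0100 (head at position 0)
Step 1: δ(q0, 0) = (q0, 1, R)  ⊢  1[q0]100 (head at position 1)
Step 2: δ(q0, 1) = (q0, 0, R)  ⊢  10[q0]00 (head at position 2)
Step 3: δ(q0, 0) = (q0, 1, R)  ⊢  101[q0]0 (head at position 3)
Step 4: δ(q0, 0) = (q0, 1, R)  ⊢  1011[q0]□ (head at position 4)
Step 5: δ(q0, □) = (q1, □, L)  ⊢  101[q1]1□ (head at position 3)
Step 6: δ(q1, 1) = (q1, 1, L)  ⊢  10[q1]11□ (head at position 2)
Step 7: δ(q1, 1) = (q1, 1, L)  ⊢  1[q1]011□ (head at position 1)
Step 8: δ(q1, 0) = (q1, 0, L)  ⊢  [q1]1011□ (head at position 0)
Step 9: δ(q1, 1) = (q1, 1, L)  ⊢  [q1]□1011□ (head at position -1)
Step 10: δ(q1, □) = (qA, □, R)  ⊢  □[qA]1011□ (head at position 0)
The machine is in qA, so it halts and accepts.
Number of transitions executed: 10.

Final answer: 10 steps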